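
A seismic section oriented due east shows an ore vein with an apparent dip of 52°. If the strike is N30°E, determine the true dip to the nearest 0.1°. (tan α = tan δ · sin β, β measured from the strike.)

β = acute angle between strike N30°E and section due east = 60°.
tan δ = tan α / sin β = tan 52° / sin 60° = 1.2799 / 0.8660 = 1.4779
true dip = arctan 1.4779 = 55.92°

55.9°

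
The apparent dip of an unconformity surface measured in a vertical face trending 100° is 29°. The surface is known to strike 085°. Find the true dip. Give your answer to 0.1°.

65.0°

β = acute angle between strike 085° and section 100° = 15°.
tan δ = tan α / sin β = tan 29° / sin 15° = 0.5543 / 0.2588 = 2.1417
true dip = arctan 2.1417 = 64.97°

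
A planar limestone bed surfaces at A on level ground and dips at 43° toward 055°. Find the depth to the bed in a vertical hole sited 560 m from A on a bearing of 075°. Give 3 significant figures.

491 m

The hole lies 20° from the dip direction, so the down-dip offset is 560 × cos 20° = 526.23 m.
Depth = down-dip offset × tan(dip) = 526.23 × tan 43° = 526.23 × 0.9325
Depth = 490.72 m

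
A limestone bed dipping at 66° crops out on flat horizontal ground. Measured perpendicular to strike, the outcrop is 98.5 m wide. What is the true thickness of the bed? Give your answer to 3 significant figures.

True thickness t = w · sin(dip) = 98.5 × sin 66°
t = 98.5 × 0.9135 = 89.984 m

90.0 m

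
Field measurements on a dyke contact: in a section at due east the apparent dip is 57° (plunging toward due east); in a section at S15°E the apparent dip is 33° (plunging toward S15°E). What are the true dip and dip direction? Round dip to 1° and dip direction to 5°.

true dip 57°, dip direction 100°

Represent each trace as a vector plunging at its apparent dip toward its trend (east-north-up frame): v₁ = (0.545, 0.000, -0.839), v₂ = (0.217, -0.810, -0.545).
Cross product v₁ × v₂ gives the pole to the plane: n ∝ (0.679, -0.115, 0.441).
Dip δ = arctan(|n_h|/n_z) = arctan(0.689/0.441) = 57.4°.
The horizontal component of n points toward azimuth atan2(n_x, n_y) = 100°, the dip direction.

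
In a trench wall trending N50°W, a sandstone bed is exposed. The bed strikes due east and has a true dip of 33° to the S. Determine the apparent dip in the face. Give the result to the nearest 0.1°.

Angle between strike (due east) and section (N50°W): β = 40°.
tan α = tan 33° × sin 40° = 0.6494 × 0.6428 = 0.4174
α = arctan(0.4174) = 22.66°

22.7°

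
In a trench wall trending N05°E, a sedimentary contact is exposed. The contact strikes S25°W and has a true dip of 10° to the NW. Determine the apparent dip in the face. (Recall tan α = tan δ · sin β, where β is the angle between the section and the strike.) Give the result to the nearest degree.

The section lies 20° from the strike.
tan α = tan 10° × sin 20° = 0.1763 × 0.3420 = 0.0603
α = arctan(0.0603) = 3.45°

3°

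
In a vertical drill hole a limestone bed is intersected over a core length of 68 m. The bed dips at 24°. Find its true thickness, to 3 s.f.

62.1 m

True thickness t = h · cos(dip) = 68 × cos 24°
t = 68 × 0.9135 = 62.121 m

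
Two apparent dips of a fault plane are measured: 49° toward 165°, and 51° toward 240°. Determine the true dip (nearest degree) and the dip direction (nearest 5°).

Represent each trace as a vector plunging at its apparent dip toward its trend (east-north-up frame): v₁ = (0.170, -0.634, -0.755), v₂ = (-0.545, -0.315, -0.777).
The plane normal is n = v₁ × v₂ ∝ (-0.255, -0.543, 0.399).
tan δ = √(n_x²+n_y²)/n_z = 0.600/0.399, so δ = 56.4°.
Dip direction = azimuth of (n_x, n_y) = atan2(-0.255, -0.543) = 205°.

true dip 56°, dip direction 205°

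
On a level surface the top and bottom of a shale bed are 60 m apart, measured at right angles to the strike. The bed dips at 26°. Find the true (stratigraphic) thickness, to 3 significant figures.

True thickness t = w · sin(dip) = 60 × sin 26°
t = 60 × 0.4384 = 26.302 m

26.3 m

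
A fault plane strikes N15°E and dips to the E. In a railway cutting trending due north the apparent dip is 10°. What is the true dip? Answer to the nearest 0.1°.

34.3°

β = acute angle between strike N15°E and section due north = 15°.
tan(true dip) = tan 10° / sin 15° = 0.6813
δ = arctan(0.6813) = 34.27°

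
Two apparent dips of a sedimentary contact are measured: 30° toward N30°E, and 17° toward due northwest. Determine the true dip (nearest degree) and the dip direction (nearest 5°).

The two traces are lines in the plane: v₁ = (sin 30°·cos 30°, cos 30°·cos 30°, −sin 30°), v₂ = (sin 315°·cos 17°, cos 315°·cos 17°, −sin 17°).
The plane normal is n = v₁ × v₂ ∝ (0.119, 0.465, 0.800).
True dip = arccos(n_z / |n|) = arccos(0.8576) = 30.9°.
The horizontal component of n points toward azimuth atan2(n_x, n_y) = 14°, the dip direction.

true dip 31°, dip direction 015°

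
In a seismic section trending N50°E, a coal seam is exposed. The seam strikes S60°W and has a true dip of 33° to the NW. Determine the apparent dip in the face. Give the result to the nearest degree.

The strike is S60°W and the section trends N50°E; the acute angle between them is β = 10°.
tan α = tan 33° × sin 10° = 0.6494 × 0.1736 = 0.1128
α = arctan(0.1128) = 6.43°

6°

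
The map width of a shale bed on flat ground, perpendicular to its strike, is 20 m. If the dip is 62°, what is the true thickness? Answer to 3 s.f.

17.7 m

True thickness t = w · sin(dip) = 20 × sin 62°
t = 20 × 0.8829 = 17.659 m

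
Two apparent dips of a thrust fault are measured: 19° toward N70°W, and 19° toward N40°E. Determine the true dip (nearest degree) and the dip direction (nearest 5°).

Each apparent-dip line lies in the plane. As unit vectors (x east, y north, z up), v₁ plunges 19°→N70°W and v₂ plunges 19°→N40°E.
The plane normal is n = v₁ × v₂ ∝ (-0.131, 0.487, 0.840).
Dip δ = arctan(|n_h|/n_z) = arctan(0.504/0.840) = 31.0°.
The horizontal component of n points toward azimuth atan2(n_x, n_y) = 345°, the dip direction.

true dip 31°, dip direction 345°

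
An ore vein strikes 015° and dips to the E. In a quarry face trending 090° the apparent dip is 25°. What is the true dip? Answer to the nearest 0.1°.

The section is 75° from the strike.
tan(true dip) = tan 25° / sin 75° = 0.4828
δ = arctan(0.4828) = 25.77°

25.8°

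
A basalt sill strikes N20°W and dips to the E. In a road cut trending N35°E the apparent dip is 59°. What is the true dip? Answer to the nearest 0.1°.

β = acute angle between strike N20°W and section N35°E = 55°.
tan(true dip) = tan 59° / sin 55° = 2.0317
true dip = arctan 2.0317 = 63.79°

63.8°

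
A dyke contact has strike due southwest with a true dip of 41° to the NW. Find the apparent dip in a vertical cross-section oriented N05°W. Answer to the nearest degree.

34°

The section lies 50° from the strike.
tan(apparent dip) = tan 41° · sin 50° = 0.6659
apparent dip = arctan 0.6659 = 33.66°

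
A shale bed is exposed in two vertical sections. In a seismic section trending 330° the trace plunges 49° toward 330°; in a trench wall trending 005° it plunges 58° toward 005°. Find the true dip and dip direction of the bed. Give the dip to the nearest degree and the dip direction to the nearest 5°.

true dip 58°, dip direction 015°

Each apparent-dip line lies in the plane. As unit vectors (x east, y north, z up), v₁ plunges 49°→330° and v₂ plunges 58°→005°.
Cross product v₁ × v₂ gives the pole to the plane: n ∝ (0.083, 0.313, 0.199).
True dip = arccos(n_z / |n|) = arccos(0.5242) = 58.4°.
Dip direction = azimuth of (n_x, n_y) = atan2(0.083, 0.313) = 15°.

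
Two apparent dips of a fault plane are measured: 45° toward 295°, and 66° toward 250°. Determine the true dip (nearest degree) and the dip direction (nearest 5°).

true dip 67°, dip direction 230°

Represent each trace as a vector plunging at its apparent dip toward its trend (east-north-up frame): v₁ = (-0.641, 0.299, -0.707), v₂ = (-0.382, -0.139, -0.914).
n = v₁ × v₂ = (-0.371, -0.315, 0.203) (taken with n_z > 0).
tan δ = √(n_x²+n_y²)/n_z = 0.487/0.203, so δ = 67.3°.
The horizontal component of n points toward azimuth atan2(n_x, n_y) = 230°, the dip direction.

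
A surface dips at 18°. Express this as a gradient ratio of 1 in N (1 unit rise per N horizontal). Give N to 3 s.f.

1 : N means tan θ = 1/N, so N = 1/tan 18° = 1/0.3249

1 in 3.08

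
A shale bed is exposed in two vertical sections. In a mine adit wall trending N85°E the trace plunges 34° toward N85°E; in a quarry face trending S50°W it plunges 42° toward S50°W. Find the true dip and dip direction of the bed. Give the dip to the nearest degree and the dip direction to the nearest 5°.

true dip 69°, dip direction 160°

The two traces are lines in the plane: v₁ = (sin 85°·cos 34°, cos 85°·cos 34°, −sin 34°), v₂ = (sin 230°·cos 42°, cos 230°·cos 42°, −sin 42°).
The plane normal is n = v₁ × v₂ ∝ (0.315, -0.871, 0.353).
Dip δ = arctan(|n_h|/n_z) = arctan(0.926/0.353) = 69.1°.
The horizontal component of n points toward azimuth atan2(n_x, n_y) = 160°, the dip direction.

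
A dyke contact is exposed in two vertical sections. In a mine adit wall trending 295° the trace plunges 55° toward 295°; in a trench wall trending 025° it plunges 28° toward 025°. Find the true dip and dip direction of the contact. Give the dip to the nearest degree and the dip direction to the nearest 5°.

true dip 57°, dip direction 315°

Each apparent-dip line lies in the plane. As unit vectors (x east, y north, z up), v₁ plunges 55°→295° and v₂ plunges 28°→025°.
Cross product v₁ × v₂ gives the pole to the plane: n ∝ (-0.542, 0.550, 0.506).
Dip δ = arctan(|n_h|/n_z) = arctan(0.772/0.506) = 56.7°.
Dip direction = azimuth of (n_x, n_y) = atan2(-0.542, 0.550) = 315°.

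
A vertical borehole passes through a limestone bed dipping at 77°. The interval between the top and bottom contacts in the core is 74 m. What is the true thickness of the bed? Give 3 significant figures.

True thickness t = h · cos(dip) = 74 × cos 77°
t = 74 × 0.2250 = 16.646 m

16.6 m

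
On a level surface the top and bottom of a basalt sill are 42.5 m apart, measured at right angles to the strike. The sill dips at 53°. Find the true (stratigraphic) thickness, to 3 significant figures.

True thickness t = w · sin(dip) = 42.5 × sin 53°
t = 42.5 × 0.7986 = 33.942 m

33.9 m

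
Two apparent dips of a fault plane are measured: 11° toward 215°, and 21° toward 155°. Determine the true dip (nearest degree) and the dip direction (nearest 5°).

true dip 21°, dip direction 155°

The two traces are lines in the plane: v₁ = (sin 215°·cos 11°, cos 215°·cos 11°, −sin 11°), v₂ = (sin 155°·cos 21°, cos 155°·cos 21°, −sin 21°).
The plane normal is n = v₁ × v₂ ∝ (0.127, -0.277, 0.794).
tan δ = √(n_x²+n_y²)/n_z = 0.305/0.794, so δ = 21.0°.
Dip direction = atan2(0.127, -0.277) = 155° (azimuth of n's horizontal projection).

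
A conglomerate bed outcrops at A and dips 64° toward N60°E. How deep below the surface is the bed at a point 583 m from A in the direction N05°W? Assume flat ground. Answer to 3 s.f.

505 m

The hole lies 65° from the dip direction, so the down-dip offset is 583 × cos 65° = 246.39 m.
Depth = down-dip offset × tan(dip) = 246.39 × tan 64° = 246.39 × 2.0503
Depth = 505.17 m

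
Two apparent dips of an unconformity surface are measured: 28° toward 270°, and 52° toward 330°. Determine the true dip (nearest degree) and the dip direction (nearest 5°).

true dip 52°, dip direction 335°

Represent each trace as a vector plunging at its apparent dip toward its trend (east-north-up frame): v₁ = (-0.883, -0.000, -0.469), v₂ = (-0.308, 0.533, -0.788).
Cross product v₁ × v₂ gives the pole to the plane: n ∝ (-0.250, 0.551, 0.471).
True dip = arccos(n_z / |n|) = arccos(0.6138) = 52.1°.
Dip direction = atan2(-0.250, 0.551) = 336° (azimuth of n's horizontal projection).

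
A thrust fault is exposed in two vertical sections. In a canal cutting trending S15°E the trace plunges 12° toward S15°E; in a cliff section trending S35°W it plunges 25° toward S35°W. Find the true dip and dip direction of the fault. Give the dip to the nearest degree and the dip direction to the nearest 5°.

true dip 26°, dip direction 230°

Each apparent-dip line lies in the plane. As unit vectors (x east, y north, z up), v₁ plunges 12°→S15°E and v₂ plunges 25°→S35°W.
The plane normal is n = v₁ × v₂ ∝ (-0.245, -0.215, 0.679).
Dip δ = arctan(|n_h|/n_z) = arctan(0.326/0.679) = 25.6°.
Dip direction = atan2(-0.245, -0.215) = 229° (azimuth of n's horizontal projection).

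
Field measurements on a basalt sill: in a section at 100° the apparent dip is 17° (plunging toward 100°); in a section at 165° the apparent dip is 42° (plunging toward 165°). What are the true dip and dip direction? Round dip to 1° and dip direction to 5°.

true dip 42°, dip direction 170°

Represent each trace as a vector plunging at its apparent dip toward its trend (east-north-up frame): v₁ = (0.942, -0.166, -0.292), v₂ = (0.192, -0.718, -0.669).
n = v₁ × v₂ = (0.099, -0.574, 0.644) (taken with n_z > 0).
True dip = arccos(n_z / |n|) = arccos(0.7418) = 42.1°.
Dip direction = atan2(0.099, -0.574) = 170° (azimuth of n's horizontal projection).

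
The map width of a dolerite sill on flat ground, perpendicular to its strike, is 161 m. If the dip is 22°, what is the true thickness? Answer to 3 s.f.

60.3 m

True thickness t = w · sin(dip) = 161 × sin 22°
t = 161 × 0.3746 = 60.312 m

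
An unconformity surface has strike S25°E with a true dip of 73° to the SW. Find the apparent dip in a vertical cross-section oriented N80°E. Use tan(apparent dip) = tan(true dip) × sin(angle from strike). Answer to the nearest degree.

72°

The strike is S25°E and the section trends N80°E; the acute angle between them is β = 75°.
tan(apparent dip) = tan 73° · sin 75° = 3.1594
α = arctan(3.1594) = 72.44°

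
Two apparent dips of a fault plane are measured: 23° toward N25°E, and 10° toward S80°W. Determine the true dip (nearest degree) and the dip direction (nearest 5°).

The two traces are lines in the plane: v₁ = (sin 25°·cos 23°, cos 25°·cos 23°, −sin 23°), v₂ = (sin 260°·cos 10°, cos 260°·cos 10°, −sin 10°).
The plane normal is n = v₁ × v₂ ∝ (-0.212, 0.447, 0.743).
Dip δ = arctan(|n_h|/n_z) = arctan(0.494/0.743) = 33.6°.
The horizontal component of n points toward azimuth atan2(n_x, n_y) = 335°, the dip direction.

true dip 34°, dip direction 335°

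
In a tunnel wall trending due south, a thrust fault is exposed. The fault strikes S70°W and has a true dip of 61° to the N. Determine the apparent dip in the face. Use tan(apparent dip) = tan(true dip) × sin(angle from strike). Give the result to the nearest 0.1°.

59.5°

The strike is S70°W and the section trends due south; the acute angle between them is β = 70°.
tan α = tan 61° × sin 70° = 1.8040 × 0.9397 = 1.6953
α = arctan(1.6953) = 59.46°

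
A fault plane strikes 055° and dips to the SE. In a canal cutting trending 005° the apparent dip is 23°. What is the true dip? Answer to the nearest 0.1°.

29.0°

The section is 50° from the strike.
tan(true dip) = tan 23° / sin 50° = 0.5541
δ = arctan(0.5541) = 28.99°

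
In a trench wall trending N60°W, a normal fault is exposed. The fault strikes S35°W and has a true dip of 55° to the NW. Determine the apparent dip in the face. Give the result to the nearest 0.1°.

54.9°

Angle between strike (S35°W) and section (N60°W): β = 85°.
tan(apparent dip) = tan 55° · sin 85° = 1.4227
apparent dip = arctan 1.4227 = 54.90°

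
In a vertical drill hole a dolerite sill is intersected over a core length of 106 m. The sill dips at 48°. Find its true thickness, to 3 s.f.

70.9 m

True thickness t = h · cos(dip) = 106 × cos 48°
t = 106 × 0.6691 = 70.928 m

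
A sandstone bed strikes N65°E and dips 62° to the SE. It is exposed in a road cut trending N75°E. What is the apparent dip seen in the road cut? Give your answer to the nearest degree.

The section lies 10° from the strike.
tan(apparent dip) = tan 62° · sin 10° = 0.3266
apparent dip = arctan 0.3266 = 18.09°

18°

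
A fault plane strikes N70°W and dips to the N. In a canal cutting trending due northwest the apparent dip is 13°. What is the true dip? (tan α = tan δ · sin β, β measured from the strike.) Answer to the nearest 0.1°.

28.6°

β = acute angle between strike N70°W and section due northwest = 25°.
tan δ = tan α / sin β = tan 13° / sin 25° = 0.2309 / 0.4226 = 0.5463
true dip = arctan 0.5463 = 28.65°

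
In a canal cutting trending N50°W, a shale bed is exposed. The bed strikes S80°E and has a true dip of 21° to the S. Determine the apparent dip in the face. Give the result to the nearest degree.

11°

The section lies 30° from the strike.
tan(apparent dip) = tan 21° · sin 30° = 0.1919
apparent dip = arctan 0.1919 = 10.86°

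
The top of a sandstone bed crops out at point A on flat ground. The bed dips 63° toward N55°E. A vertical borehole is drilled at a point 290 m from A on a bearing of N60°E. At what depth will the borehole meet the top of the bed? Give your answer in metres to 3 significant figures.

567 m

The hole lies 5° from the dip direction, so the down-dip offset is 290 × cos 5° = 288.90 m.
Depth = down-dip offset × tan(dip) = 288.90 × tan 63° = 288.90 × 1.9626
Depth = 566.99 m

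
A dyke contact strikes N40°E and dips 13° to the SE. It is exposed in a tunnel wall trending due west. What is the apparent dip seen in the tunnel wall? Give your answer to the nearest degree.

10°

Angle between strike (N40°E) and section (due west): β = 50°.
tan(apparent dip) = tan 13° · sin 50° = 0.1769
apparent dip = arctan 0.1769 = 10.03°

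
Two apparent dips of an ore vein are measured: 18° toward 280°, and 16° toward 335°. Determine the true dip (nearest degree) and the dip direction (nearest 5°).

Each apparent-dip line lies in the plane. As unit vectors (x east, y north, z up), v₁ plunges 18°→280° and v₂ plunges 16°→335°.
n = v₁ × v₂ = (-0.224, 0.133, 0.749) (taken with n_z > 0).
tan δ = √(n_x²+n_y²)/n_z = 0.260/0.749, so δ = 19.2°.
The horizontal component of n points toward azimuth atan2(n_x, n_y) = 301°, the dip direction.

true dip 19°, dip direction 300°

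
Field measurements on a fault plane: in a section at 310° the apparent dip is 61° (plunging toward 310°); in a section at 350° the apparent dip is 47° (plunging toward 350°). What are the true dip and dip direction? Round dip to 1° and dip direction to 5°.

true dip 62°, dip direction 295°

The two traces are lines in the plane: v₁ = (sin 310°·cos 61°, cos 310°·cos 61°, −sin 61°), v₂ = (sin 350°·cos 47°, cos 350°·cos 47°, −sin 47°).
Cross product v₁ × v₂ gives the pole to the plane: n ∝ (-0.360, 0.168, 0.213).
Dip δ = arctan(|n_h|/n_z) = arctan(0.397/0.213) = 61.8°.
Dip direction = atan2(-0.360, 0.168) = 295° (azimuth of n's horizontal projection).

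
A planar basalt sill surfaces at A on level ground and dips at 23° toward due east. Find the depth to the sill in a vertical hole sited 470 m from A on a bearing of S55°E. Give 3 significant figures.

The hole lies 35° from the dip direction, so the down-dip offset is 470 × cos 35° = 385.00 m.
Depth = down-dip offset × tan(dip) = 385.00 × tan 23° = 385.00 × 0.4245
Depth = 163.42 m

163 m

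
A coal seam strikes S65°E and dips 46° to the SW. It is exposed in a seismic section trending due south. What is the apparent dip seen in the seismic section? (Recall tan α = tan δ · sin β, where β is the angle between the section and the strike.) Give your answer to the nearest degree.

43°

Angle between strike (S65°E) and section (due south): β = 65°.
tan(apparent dip) = tan 46° · sin 65° = 0.9385
apparent dip = arctan 0.9385 = 43.18°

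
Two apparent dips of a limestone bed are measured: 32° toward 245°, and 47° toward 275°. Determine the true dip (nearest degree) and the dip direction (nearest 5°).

true dip 51°, dip direction 305°

Represent each trace as a vector plunging at its apparent dip toward its trend (east-north-up frame): v₁ = (-0.769, -0.358, -0.530), v₂ = (-0.679, 0.059, -0.731).
Cross product v₁ × v₂ gives the pole to the plane: n ∝ (-0.294, 0.202, 0.289).
tan δ = √(n_x²+n_y²)/n_z = 0.356/0.289, so δ = 50.9°.
The horizontal component of n points toward azimuth atan2(n_x, n_y) = 305°, the dip direction.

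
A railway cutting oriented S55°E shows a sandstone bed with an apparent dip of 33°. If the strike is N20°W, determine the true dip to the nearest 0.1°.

48.5°

The section is 35° from the strike.
tan δ = tan α / sin β = tan 33° / sin 35° = 0.6494 / 0.5736 = 1.1322
δ = arctan(1.1322) = 48.55°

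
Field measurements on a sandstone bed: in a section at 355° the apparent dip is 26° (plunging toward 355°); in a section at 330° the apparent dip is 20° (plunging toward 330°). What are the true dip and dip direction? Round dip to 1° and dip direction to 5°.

true dip 28°, dip direction 015°

Represent each trace as a vector plunging at its apparent dip toward its trend (east-north-up frame): v₁ = (-0.078, 0.895, -0.438), v₂ = (-0.470, 0.814, -0.342).
n = v₁ × v₂ = (0.051, 0.179, 0.357) (taken with n_z > 0).
True dip = arccos(n_z / |n|) = arccos(0.8867) = 27.5°.
Dip direction = azimuth of (n_x, n_y) = atan2(0.051, 0.179) = 16°.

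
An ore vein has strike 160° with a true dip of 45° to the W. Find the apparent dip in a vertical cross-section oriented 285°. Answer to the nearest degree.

The strike is 160° and the section trends 285°; the acute angle between them is β = 55°.
tan(apparent dip) = tan 45° · sin 55° = 0.8192
α = arctan(0.8192) = 39.32°

39°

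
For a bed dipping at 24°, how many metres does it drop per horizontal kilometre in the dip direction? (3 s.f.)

445 m

drop per km = 1000 × tan 24° = 1000 × 0.4452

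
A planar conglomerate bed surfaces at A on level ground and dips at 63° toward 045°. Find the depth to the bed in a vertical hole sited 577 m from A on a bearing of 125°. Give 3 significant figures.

The hole lies 80° from the dip direction, so the down-dip offset is 577 × cos 80° = 100.19 m.
Depth = down-dip offset × tan(dip) = 100.19 × tan 63° = 100.19 × 1.9626
Depth = 196.64 m

197 m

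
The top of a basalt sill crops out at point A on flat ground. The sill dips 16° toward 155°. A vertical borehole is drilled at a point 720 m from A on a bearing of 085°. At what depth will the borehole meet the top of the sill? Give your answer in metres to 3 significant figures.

70.6 m

The hole lies 70° from the dip direction, so the down-dip offset is 720 × cos 70° = 246.25 m.
Depth = down-dip offset × tan(dip) = 246.25 × tan 16° = 246.25 × 0.2867
Depth = 70.61 m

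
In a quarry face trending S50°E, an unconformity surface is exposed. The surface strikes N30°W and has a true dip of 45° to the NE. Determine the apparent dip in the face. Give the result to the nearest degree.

The section lies 20° from the strike.
tan α = tan 45° × sin 20° = 1.0000 × 0.3420 = 0.3420
α = arctan(0.3420) = 18.88°

19°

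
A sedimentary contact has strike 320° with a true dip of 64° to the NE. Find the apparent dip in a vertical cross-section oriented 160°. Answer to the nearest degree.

35°

The section lies 20° from the strike.
tan(apparent dip) = tan 64° · sin 20° = 0.7012
α = arctan(0.7012) = 35.04°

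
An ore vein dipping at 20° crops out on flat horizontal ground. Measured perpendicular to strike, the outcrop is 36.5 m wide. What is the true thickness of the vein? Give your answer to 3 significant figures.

True thickness t = w · sin(dip) = 36.5 × sin 20°
t = 36.5 × 0.3420 = 12.484 m

12.5 m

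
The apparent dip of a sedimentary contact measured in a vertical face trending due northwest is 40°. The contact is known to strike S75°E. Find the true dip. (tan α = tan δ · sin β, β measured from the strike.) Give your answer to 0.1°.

59.2°

β = acute angle between strike S75°E and section due northwest = 30°.
tan(true dip) = tan 40° / sin 30° = 1.6782
true dip = arctan 1.6782 = 59.21°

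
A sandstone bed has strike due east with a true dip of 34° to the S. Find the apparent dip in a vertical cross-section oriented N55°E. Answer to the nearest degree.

21°

Angle between strike (due east) and section (N55°E): β = 35°.
tan(apparent dip) = tan 34° · sin 35° = 0.3869
apparent dip = arctan 0.3869 = 21.15°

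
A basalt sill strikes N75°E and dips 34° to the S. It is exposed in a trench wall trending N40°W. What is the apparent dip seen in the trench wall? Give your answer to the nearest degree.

The strike is N75°E and the section trends N40°W; the acute angle between them is β = 65°.
tan(apparent dip) = tan 34° · sin 65° = 0.6113
α = arctan(0.6113) = 31.44°

31°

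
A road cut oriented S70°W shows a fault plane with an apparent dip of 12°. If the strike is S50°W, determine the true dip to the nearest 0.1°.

The section is 20° from the strike.
tan(true dip) = tan 12° / sin 20° = 0.6215
true dip = arctan 0.6215 = 31.86°

31.9°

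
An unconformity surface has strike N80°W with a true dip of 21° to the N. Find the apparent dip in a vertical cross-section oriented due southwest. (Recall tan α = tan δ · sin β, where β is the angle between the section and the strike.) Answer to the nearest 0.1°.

17.5°

The section lies 55° from the strike.
tan α = tan 21° × sin 55° = 0.3839 × 0.8192 = 0.3144
α = arctan(0.3144) = 17.46°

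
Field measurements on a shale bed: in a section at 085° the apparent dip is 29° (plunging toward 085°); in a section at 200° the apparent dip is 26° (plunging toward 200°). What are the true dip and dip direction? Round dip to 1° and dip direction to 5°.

true dip 44°, dip direction 140°

Each apparent-dip line lies in the plane. As unit vectors (x east, y north, z up), v₁ plunges 29°→085° and v₂ plunges 26°→200°.
Cross product v₁ × v₂ gives the pole to the plane: n ∝ (0.443, -0.531, 0.712).
Dip δ = arctan(|n_h|/n_z) = arctan(0.691/0.712) = 44.1°.
Dip direction = atan2(0.443, -0.531) = 140° (azimuth of n's horizontal projection).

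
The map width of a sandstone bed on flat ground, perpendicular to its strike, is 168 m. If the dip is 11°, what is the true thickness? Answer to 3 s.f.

32.1 m

True thickness t = w · sin(dip) = 168 × sin 11°
t = 168 × 0.1908 = 32.056 m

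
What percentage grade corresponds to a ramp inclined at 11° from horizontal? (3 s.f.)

grade % = 100 × tan 11° = 100 × 0.1944

19.4%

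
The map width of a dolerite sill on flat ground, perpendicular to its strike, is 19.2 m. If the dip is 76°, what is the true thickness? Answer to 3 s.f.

18.6 m

True thickness t = w · sin(dip) = 19.2 × sin 76°
t = 19.2 × 0.9703 = 18.630 m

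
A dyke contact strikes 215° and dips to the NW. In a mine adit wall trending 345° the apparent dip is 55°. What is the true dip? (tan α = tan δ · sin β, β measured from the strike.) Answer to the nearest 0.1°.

The section is 50° from the strike.
tan δ = tan α / sin β = tan 55° / sin 50° = 1.4281 / 0.7660 = 1.8643
δ = arctan(1.8643) = 61.79°

61.8°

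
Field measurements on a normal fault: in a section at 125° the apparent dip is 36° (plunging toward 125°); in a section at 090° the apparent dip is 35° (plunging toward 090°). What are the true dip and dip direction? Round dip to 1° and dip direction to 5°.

Each apparent-dip line lies in the plane. As unit vectors (x east, y north, z up), v₁ plunges 36°→125° and v₂ plunges 35°→090°.
Cross product v₁ × v₂ gives the pole to the plane: n ∝ (0.266, -0.101, 0.380).
tan δ = √(n_x²+n_y²)/n_z = 0.285/0.380, so δ = 36.8°.
The horizontal component of n points toward azimuth atan2(n_x, n_y) = 111°, the dip direction.

true dip 37°, dip direction 110°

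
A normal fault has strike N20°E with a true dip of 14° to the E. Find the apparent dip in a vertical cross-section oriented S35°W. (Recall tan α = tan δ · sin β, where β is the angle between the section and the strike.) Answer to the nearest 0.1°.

3.7°

Angle between strike (N20°E) and section (S35°W): β = 15°.
tan α = tan 14° × sin 15° = 0.2493 × 0.2588 = 0.0645
apparent dip = arctan 0.0645 = 3.69°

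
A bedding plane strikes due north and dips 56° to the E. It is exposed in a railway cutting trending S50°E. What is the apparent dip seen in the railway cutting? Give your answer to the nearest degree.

49°

The section lies 50° from the strike.
tan α = tan 56° × sin 50° = 1.4826 × 0.7660 = 1.1357
α = arctan(1.1357) = 48.64°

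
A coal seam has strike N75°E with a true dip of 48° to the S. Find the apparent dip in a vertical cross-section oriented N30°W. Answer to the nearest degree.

The section lies 75° from the strike.
tan α = tan 48° × sin 75° = 1.1106 × 0.9659 = 1.0728
α = arctan(1.0728) = 47.01°

47°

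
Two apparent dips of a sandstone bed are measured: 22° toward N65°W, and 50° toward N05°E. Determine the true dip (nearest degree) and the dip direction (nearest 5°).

Each apparent-dip line lies in the plane. As unit vectors (x east, y north, z up), v₁ plunges 22°→N65°W and v₂ plunges 50°→N05°E.
Cross product v₁ × v₂ gives the pole to the plane: n ∝ (0.060, 0.665, 0.560).
True dip = arccos(n_z / |n|) = arccos(0.6428) = 50.0°.
Dip direction = azimuth of (n_x, n_y) = atan2(0.060, 0.665) = 5°.

true dip 50°, dip direction 005°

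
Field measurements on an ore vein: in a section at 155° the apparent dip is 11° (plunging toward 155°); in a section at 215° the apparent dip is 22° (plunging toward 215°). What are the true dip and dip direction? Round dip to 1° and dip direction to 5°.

Represent each trace as a vector plunging at its apparent dip toward its trend (east-north-up frame): v₁ = (0.415, -0.890, -0.191), v₂ = (-0.532, -0.760, -0.375).
Cross product v₁ × v₂ gives the pole to the plane: n ∝ (-0.188, -0.257, 0.788).
Dip δ = arctan(|n_h|/n_z) = arctan(0.319/0.788) = 22.0°.
Dip direction = azimuth of (n_x, n_y) = atan2(-0.188, -0.257) = 216°.

true dip 22°, dip direction 215°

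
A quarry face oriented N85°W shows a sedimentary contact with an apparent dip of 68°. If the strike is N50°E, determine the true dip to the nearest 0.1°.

The section is 45° from the strike.
tan(true dip) = tan 68° / sin 45° = 3.5003
true dip = arctan 3.5003 = 74.06°

74.1°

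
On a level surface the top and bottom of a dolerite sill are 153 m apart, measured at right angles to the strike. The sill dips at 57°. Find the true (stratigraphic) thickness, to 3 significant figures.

True thickness t = w · sin(dip) = 153 × sin 57°
t = 153 × 0.8387 = 128.317 m

128 m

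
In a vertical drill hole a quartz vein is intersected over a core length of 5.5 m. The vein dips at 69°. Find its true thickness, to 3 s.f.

True thickness t = h · cos(dip) = 5.5 × cos 69°
t = 5.5 × 0.3584 = 1.971 m

1.97 m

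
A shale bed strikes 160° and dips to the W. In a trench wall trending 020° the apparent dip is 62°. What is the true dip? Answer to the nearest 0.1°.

β = acute angle between strike 160° and section 020° = 40°.
tan δ = tan α / sin β = tan 62° / sin 40° = 1.8807 / 0.6428 = 2.9259
true dip = arctan 2.9259 = 71.13°

71.1°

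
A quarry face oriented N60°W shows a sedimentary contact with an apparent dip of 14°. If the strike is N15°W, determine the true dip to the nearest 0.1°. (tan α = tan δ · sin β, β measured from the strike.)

19.4°

β = acute angle between strike N15°W and section N60°W = 45°.
tan δ = tan α / sin β = tan 14° / sin 45° = 0.2493 / 0.7071 = 0.3526
δ = arctan(0.3526) = 19.42°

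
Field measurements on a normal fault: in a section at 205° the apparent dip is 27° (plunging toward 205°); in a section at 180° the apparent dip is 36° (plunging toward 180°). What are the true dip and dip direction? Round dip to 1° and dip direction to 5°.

true dip 39°, dip direction 155°

Represent each trace as a vector plunging at its apparent dip toward its trend (east-north-up frame): v₁ = (-0.377, -0.808, -0.454), v₂ = (0.000, -0.809, -0.588).
Cross product v₁ × v₂ gives the pole to the plane: n ∝ (0.107, -0.221, 0.305).
True dip = arccos(n_z / |n|) = arccos(0.7780) = 38.9°.
The horizontal component of n points toward azimuth atan2(n_x, n_y) = 154°, the dip direction.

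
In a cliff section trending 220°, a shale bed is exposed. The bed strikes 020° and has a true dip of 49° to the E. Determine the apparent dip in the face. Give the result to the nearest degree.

Angle between strike (020°) and section (220°): β = 20°.
tan α = tan 49° × sin 20° = 1.1504 × 0.3420 = 0.3934
apparent dip = arctan 0.3934 = 21.48°

21°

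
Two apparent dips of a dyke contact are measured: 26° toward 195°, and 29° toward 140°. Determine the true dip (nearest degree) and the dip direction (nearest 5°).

true dip 31°, dip direction 160°

Represent each trace as a vector plunging at its apparent dip toward its trend (east-north-up frame): v₁ = (-0.233, -0.868, -0.438), v₂ = (0.562, -0.670, -0.485).
The plane normal is n = v₁ × v₂ ∝ (0.127, -0.359, 0.644).
Dip δ = arctan(|n_h|/n_z) = arctan(0.381/0.644) = 30.6°.
Dip direction = azimuth of (n_x, n_y) = atan2(0.127, -0.359) = 161°.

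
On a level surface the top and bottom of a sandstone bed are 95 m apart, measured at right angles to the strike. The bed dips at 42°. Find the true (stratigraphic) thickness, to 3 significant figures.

True thickness t = w · sin(dip) = 95 × sin 42°
t = 95 × 0.6691 = 63.567 m

63.6 m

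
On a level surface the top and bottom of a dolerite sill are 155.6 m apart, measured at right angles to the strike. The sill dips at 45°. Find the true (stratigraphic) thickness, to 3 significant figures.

True thickness t = w · sin(dip) = 155.6 × sin 45°
t = 155.6 × 0.7071 = 110.026 m

110 m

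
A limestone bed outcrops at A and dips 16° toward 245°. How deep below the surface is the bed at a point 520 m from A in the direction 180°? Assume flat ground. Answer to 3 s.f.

The hole lies 65° from the dip direction, so the down-dip offset is 520 × cos 65° = 219.76 m.
Depth = down-dip offset × tan(dip) = 219.76 × tan 16° = 219.76 × 0.2867
Depth = 63.02 m

63.0 m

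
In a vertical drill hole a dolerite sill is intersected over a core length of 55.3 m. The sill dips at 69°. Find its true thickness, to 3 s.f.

True thickness t = h · cos(dip) = 55.3 × cos 69°
t = 55.3 × 0.3584 = 19.818 m

19.8 m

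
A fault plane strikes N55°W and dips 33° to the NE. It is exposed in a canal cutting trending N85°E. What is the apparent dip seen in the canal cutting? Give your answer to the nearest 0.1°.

Angle between strike (N55°W) and section (N85°E): β = 40°.
tan(apparent dip) = tan 33° · sin 40° = 0.4174
apparent dip = arctan 0.4174 = 22.66°

22.7°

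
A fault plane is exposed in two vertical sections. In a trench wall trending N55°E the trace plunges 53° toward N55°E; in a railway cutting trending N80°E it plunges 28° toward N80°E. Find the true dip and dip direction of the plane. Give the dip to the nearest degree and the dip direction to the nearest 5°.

The two traces are lines in the plane: v₁ = (sin 55°·cos 53°, cos 55°·cos 53°, −sin 53°), v₂ = (sin 80°·cos 28°, cos 80°·cos 28°, −sin 28°).
n = v₁ × v₂ = (0.040, 0.463, 0.225) (taken with n_z > 0).
tan δ = √(n_x²+n_y²)/n_z = 0.465/0.225, so δ = 64.2°.
The horizontal component of n points toward azimuth atan2(n_x, n_y) = 5°, the dip direction.

true dip 64°, dip direction 005°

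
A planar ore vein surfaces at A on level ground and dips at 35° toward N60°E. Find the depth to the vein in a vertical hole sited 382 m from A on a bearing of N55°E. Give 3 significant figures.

The hole lies 5° from the dip direction, so the down-dip offset is 382 × cos 5° = 380.55 m.
Depth = down-dip offset × tan(dip) = 380.55 × tan 35° = 380.55 × 0.7002
Depth = 266.46 m

266 m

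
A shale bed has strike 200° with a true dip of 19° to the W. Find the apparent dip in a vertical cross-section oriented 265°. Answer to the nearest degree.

The strike is 200° and the section trends 265°; the acute angle between them is β = 65°.
tan(apparent dip) = tan 19° · sin 65° = 0.3121
α = arctan(0.3121) = 17.33°

17°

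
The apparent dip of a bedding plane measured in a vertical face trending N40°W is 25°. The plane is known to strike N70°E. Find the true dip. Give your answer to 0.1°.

26.4°

β = acute angle between strike N70°E and section N40°W = 70°.
tan(true dip) = tan 25° / sin 70° = 0.4962
true dip = arctan 0.4962 = 26.39°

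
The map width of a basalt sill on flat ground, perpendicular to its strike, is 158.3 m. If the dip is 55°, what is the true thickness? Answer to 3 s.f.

True thickness t = w · sin(dip) = 158.3 × sin 55°
t = 158.3 × 0.8192 = 129.672 m

130 m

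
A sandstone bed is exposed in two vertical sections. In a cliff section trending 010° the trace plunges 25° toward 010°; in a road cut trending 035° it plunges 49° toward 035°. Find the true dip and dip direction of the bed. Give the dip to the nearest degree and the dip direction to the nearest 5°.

Each apparent-dip line lies in the plane. As unit vectors (x east, y north, z up), v₁ plunges 25°→010° and v₂ plunges 49°→035°.
n = v₁ × v₂ = (0.446, 0.040, 0.251) (taken with n_z > 0).
tan δ = √(n_x²+n_y²)/n_z = 0.448/0.251, so δ = 60.7°.
Dip direction = azimuth of (n_x, n_y) = atan2(0.446, 0.040) = 85°.

true dip 61°, dip direction 085°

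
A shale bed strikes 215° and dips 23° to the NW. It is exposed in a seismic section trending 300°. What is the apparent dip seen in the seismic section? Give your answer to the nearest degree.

23°

Angle between strike (215°) and section (300°): β = 85°.
tan α = tan 23° × sin 85° = 0.4245 × 0.9962 = 0.4229
α = arctan(0.4229) = 22.92°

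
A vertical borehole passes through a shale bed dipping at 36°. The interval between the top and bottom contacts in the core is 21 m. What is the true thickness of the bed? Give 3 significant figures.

True thickness t = h · cos(dip) = 21 × cos 36°
t = 21 × 0.8090 = 16.989 m

17.0 m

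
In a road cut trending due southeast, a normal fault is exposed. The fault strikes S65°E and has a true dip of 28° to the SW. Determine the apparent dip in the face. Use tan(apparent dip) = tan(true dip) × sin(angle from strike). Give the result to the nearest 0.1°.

Angle between strike (S65°E) and section (due southeast): β = 20°.
tan(apparent dip) = tan 28° · sin 20° = 0.1819
apparent dip = arctan 0.1819 = 10.31°

10.3°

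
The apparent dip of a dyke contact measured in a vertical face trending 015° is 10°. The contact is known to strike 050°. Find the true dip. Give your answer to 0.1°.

The section is 35° from the strike.
tan(true dip) = tan 10° / sin 35° = 0.3074
δ = arctan(0.3074) = 17.09°

17.1°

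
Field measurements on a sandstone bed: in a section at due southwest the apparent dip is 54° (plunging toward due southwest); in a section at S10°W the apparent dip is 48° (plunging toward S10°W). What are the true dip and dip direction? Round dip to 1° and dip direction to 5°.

true dip 54°, dip direction 225°

Represent each trace as a vector plunging at its apparent dip toward its trend (east-north-up frame): v₁ = (-0.416, -0.416, -0.809), v₂ = (-0.116, -0.659, -0.743).
The plane normal is n = v₁ × v₂ ∝ (-0.224, -0.215, 0.226).
tan δ = √(n_x²+n_y²)/n_z = 0.311/0.226, so δ = 54.0°.
Dip direction = atan2(-0.224, -0.215) = 226° (azimuth of n's horizontal projection).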